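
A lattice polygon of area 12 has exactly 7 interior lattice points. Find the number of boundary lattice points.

Pick's theorem gives A = I + B/2 − 1, so B = 2(A − I + 1) = 2(12 − 7 + 1) = 12.

12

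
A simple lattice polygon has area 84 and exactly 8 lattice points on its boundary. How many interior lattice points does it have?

From Pick's theorem, I = A − B/2 + 1 = 84 − 8/2 + 1 = 81.

81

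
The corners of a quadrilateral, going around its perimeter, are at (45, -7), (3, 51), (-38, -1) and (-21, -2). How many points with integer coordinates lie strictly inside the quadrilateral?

2270

The shoelace formula gives twice the area as |(45·51 − 3·(-7)) + (3·(-1) − (-38)·51) + ((-38)·(-2) − (-21)·(-1)) + ((-21)·(-7) − 45·(-2))| = 4543, so the area is 2271.5.
The number of boundary lattice points is Σ gcd(|Δx|,|Δy|) = gcd(42,58) + gcd(41,52) + gcd(17,1) + gcd(66,5) = 2+1+1+1 = 5.
By Pick's theorem A = I + B/2 − 1, so I = 2271.5 − 5/2 + 1 = 2270.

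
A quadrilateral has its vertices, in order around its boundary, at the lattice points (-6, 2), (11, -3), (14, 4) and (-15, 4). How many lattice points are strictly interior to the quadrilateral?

By the shoelace formula, twice the signed area is |[(-6)·(-3) − 11·2] + [11·4 − 14·(-3)] + [14·4 − (-15)·4] + [(-15)·2 − (-6)·4]| = 192, so the area is 96.
The number of boundary lattice points is Σ gcd(|Δx|,|Δy|) = gcd(17,5) + gcd(3,7) + gcd(29,0) + gcd(9,2) = 1+1+29+1 = 32.
Pick's theorem gives I = A − B/2 + 1 = 96 − 32/2 + 1 = 81.

81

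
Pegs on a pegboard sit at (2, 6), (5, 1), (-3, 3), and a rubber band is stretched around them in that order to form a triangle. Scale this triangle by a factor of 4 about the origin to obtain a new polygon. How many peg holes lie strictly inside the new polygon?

The shoelace formula gives twice the area as |[2·1 − 5·6] + [5·3 − (-3)·1] + [(-3)·6 − 2·3]| = 34, so the area is 17.
Along each edge there are gcd(|Δx|,|Δy|)+1 lattice points, so counting each shared vertex once the boundary has gcd(3,5) + gcd(8,2) + gcd(5,3) = 1+2+1 = 4.
Scaling by 4 multiplies the area by 4² = 16 (so the new area is 272) and multiplies the boundary lattice-point count by 4, giving 16.
By Pick's theorem, the interior count of the dilated polygon is 272 − 16/2 + 1 = 265.

265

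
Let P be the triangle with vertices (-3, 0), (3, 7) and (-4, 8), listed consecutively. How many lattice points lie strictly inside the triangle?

The shoelace formula gives twice the area as |[(-3)·7 − 3·0] + [3·8 − (-4)·7] + [(-4)·0 − (-3)·8]| = 55, so the area is 27.5.
Along each edge there are gcd(|Δx|,|Δy|)+1 lattice points, so counting each shared vertex once the boundary has gcd(6,7) + gcd(7,1) + gcd(1,8) = 1+1+1 = 3.
Pick's theorem gives I = A − B/2 + 1 = 27.5 − 3/2 + 1 = 27.

27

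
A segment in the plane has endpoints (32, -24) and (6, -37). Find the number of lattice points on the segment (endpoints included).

The number of lattice points on a segment between lattice points is gcd(|Δx|,|Δy|) + 1 = gcd(26,13) + 1 = 13 + 1 = 14.

14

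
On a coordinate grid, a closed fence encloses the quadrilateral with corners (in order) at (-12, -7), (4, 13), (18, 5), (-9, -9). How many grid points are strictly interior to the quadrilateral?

By the shoelace formula, twice the signed area is |[(-12)·13 − 4·(-7)] + [4·5 − 18·13] + [18·(-9) − (-9)·5] + [(-9)·(-7) − (-12)·(-9)]| = 504, so the area is 252.
The number of boundary lattice points is Σ gcd(|Δx|,|Δy|) = gcd(16,20) + gcd(14,8) + gcd(27,14) + gcd(3,2) = 4+2+1+1 = 8.
By Pick's theorem A = I + B/2 − 1, so I = 252 − 8/2 + 1 = 249.

249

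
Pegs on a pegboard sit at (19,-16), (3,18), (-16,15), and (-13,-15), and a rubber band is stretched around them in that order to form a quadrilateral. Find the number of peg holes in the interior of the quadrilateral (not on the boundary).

By the shoelace formula, twice the signed area is |(19·18 − 3·(-16)) + (3·15 − (-16)·18) + ((-16)·(-15) − (-13)·15) + ((-13)·(-16) − 19·(-15))| = 1651, so the area is 1651/2.
Summing gcd(|Δx|,|Δy|) over the edges gives the boundary count: gcd(16,34) + gcd(19,3) + gcd(3,30) + gcd(32,1) = 2+1+3+1 = 7.
By Pick's theorem A = I + B/2 − 1, so I = 1651/2 − 7/2 + 1 = 823.

823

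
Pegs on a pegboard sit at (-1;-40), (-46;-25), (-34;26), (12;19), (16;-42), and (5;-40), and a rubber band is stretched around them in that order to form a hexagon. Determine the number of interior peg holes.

3136

The shoelace formula gives twice the area as |((-1)·(-25) − (-46)·(-40)) + ((-46)·26 − (-34)·(-25)) + ((-34)·19 − 12·26) + (12·(-42) − 16·19) + (16·(-40) − 5·(-42)) + (5·(-40) − (-1)·(-40))| = 6297, so the area is 6297/2.
Along each edge there are gcd(|Δx|,|Δy|)+1 lattice points, so counting each shared vertex once the boundary has gcd(45,15) + gcd(12,51) + gcd(46,7) + gcd(4,61) + gcd(11,2) + gcd(6,0) = 15+3+1+1+1+6 = 27.
By Pick's theorem A = I + B/2 − 1, so I = 6297/2 − 27/2 + 1 = 3136.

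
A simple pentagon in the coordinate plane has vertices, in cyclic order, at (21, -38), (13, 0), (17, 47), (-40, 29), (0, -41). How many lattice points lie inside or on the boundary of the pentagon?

3000

The shoelace formula gives twice the area as |[21·0 − 13·(-38)] + [13·47 − 17·0] + [17·29 − (-40)·47] + [(-40)·(-41) − 0·29] + [0·(-38) − 21·(-41)]| = 5979, so the area is 2989.5.
Summing gcd(|Δx|,|Δy|) over the edges gives the boundary count: gcd(8,38) + gcd(4,47) + gcd(57,18) + gcd(40,70) + gcd(21,3) = 2+1+3+10+3 = 19.
Pick's theorem gives I = A − B/2 + 1 = 2989.5 − 19/2 + 1 = 2981, so the closed region contains I + B = 2981 + 19 = 3000 lattice points.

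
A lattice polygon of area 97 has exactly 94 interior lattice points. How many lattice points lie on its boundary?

Pick's theorem gives A = I + B/2 − 1, so B = 2(A − I + 1) = 2(97 − 94 + 1) = 8.

8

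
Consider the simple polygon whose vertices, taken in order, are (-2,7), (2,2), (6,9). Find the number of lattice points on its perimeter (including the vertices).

Summing gcd(|Δx|,|Δy|) over the edges gives the boundary count: gcd(4,5) + gcd(4,7) + gcd(8,2) = 1+1+2 = 4.

4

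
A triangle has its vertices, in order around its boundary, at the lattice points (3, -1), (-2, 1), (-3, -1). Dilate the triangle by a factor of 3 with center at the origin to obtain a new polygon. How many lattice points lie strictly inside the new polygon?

The shoelace formula gives twice the area as |(3·1 − (-2)·(-1)) + ((-2)·(-1) − (-3)·1) + ((-3)·(-1) − 3·(-1))| = 12, so the area is 6.
Along each edge there are gcd(|Δx|,|Δy|)+1 lattice points, so counting each shared vertex once the boundary has gcd(5,2) + gcd(1,2) + gcd(6,0) = 1+1+6 = 8.
Scaling by 3 multiplies the area by 3² = 9 (so the new area is 54) and multiplies the boundary lattice-point count by 3, giving 24.
By Pick's theorem, the interior count of the dilated polygon is 54 − 24/2 + 1 = 43.

43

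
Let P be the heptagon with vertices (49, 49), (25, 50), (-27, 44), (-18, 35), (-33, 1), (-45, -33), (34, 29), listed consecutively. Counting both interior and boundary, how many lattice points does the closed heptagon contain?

By the shoelace formula, twice the signed area is |[49·50 − 25·49] + [25·44 − (-27)·50] + [(-27)·35 − (-18)·44] + [(-18)·1 − (-33)·35] + [(-33)·(-33) − (-45)·1] + [(-45)·29 − 34·(-33)] + [34·49 − 49·29]| = 5855, so the area is 2927.5.
Along each edge there are gcd(|Δx|,|Δy|)+1 lattice points, so counting each shared vertex once the boundary has gcd(24,1) + gcd(52,6) + gcd(9,9) + gcd(15,34) + gcd(12,34) + gcd(79,62) + gcd(15,20) = 1+2+9+1+2+1+5 = 21.
Pick's theorem gives I = A − B/2 + 1 = 2927.5 − 21/2 + 1 = 2918, so the closed region contains I + B = 2918 + 21 = 2939 lattice points.

2939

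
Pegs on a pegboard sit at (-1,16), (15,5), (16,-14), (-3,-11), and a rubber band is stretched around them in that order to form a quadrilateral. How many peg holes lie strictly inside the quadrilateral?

405

By the shoelace formula, twice the signed area is |((-1)·5 − 15·16) + (15·(-14) − 16·5) + (16·(-11) − (-3)·(-14)) + ((-3)·16 − (-1)·(-11))| = 812, so the area is 406.
Along each edge there are gcd(|Δx|,|Δy|)+1 lattice points, so counting each shared vertex once the boundary has gcd(16,11) + gcd(1,19) + gcd(19,3) + gcd(2,27) = 1+1+1+1 = 4.
Pick's theorem gives I = A − B/2 + 1 = 406 − 4/2 + 1 = 405.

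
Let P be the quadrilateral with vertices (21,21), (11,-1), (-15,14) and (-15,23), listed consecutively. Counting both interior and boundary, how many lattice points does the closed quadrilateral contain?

By the shoelace formula, twice the signed area is |(21·(-1) − 11·21) + (11·14 − (-15)·(-1)) + ((-15)·23 − (-15)·14) + ((-15)·21 − 21·23)| = 1046, so the area is 523.
Along each edge there are gcd(|Δx|,|Δy|)+1 lattice points, so counting each shared vertex once the boundary has gcd(10,22) + gcd(26,15) + gcd(0,9) + gcd(36,2) = 2+1+9+2 = 14.
Pick's theorem gives I = A − B/2 + 1 = 523 − 14/2 + 1 = 517, so the closed region contains I + B = 517 + 14 = 531 lattice points.

531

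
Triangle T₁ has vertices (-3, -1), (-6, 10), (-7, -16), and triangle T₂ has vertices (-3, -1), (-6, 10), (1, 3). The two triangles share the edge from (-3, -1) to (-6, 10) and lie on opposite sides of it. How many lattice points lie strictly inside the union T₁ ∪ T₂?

67

The union is the simple quadrilateral with vertices (-3, -1), (-7, -16), (-6, 10), (1, 3) in order.
The shoelace formula gives twice the area as |((-3)·(-16) − (-7)·(-1)) + ((-7)·10 − (-6)·(-16)) + ((-6)·3 − 1·10) + (1·(-1) − (-3)·3)| = 145, so the area is 72.5.
Along each edge there are gcd(|Δx|,|Δy|)+1 lattice points, so counting each shared vertex once the boundary has gcd(4,15) + gcd(1,26) + gcd(7,7) + gcd(4,4) = 1+1+7+4 = 13.
By Pick's theorem I = A − B/2 + 1 = 72.5 − 13/2 + 1 = 67.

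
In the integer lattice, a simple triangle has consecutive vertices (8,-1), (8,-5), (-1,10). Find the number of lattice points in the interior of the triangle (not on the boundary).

The shoelace formula gives twice the area as |[8·(-5) − 8·(-1)] + [8·10 − (-1)·(-5)] + [(-1)·(-1) − 8·10]| = 36, so the area is 18.
The number of boundary lattice points is Σ gcd(|Δx|,|Δy|) = gcd(0,4) + gcd(9,15) + gcd(9,11) = 4+3+1 = 8.
Pick's theorem gives I = A − B/2 + 1 = 18 − 8/2 + 1 = 15.

15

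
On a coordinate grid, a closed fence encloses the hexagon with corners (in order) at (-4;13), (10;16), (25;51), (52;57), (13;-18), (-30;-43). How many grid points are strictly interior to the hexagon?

2318

The shoelace formula gives twice the area as |((-4)·16 − 10·13) + (10·51 − 25·16) + (25·57 − 52·51) + (52·(-18) − 13·57) + (13·(-43) − (-30)·(-18)) + ((-30)·13 − (-4)·(-43))| = 4649, so the area is 4649/2.
Along each edge there are gcd(|Δx|,|Δy|)+1 lattice points, so counting each shared vertex once the boundary has gcd(14,3) + gcd(15,35) + gcd(27,6) + gcd(39,75) + gcd(43,25) + gcd(26,56) = 1+5+3+3+1+2 = 15.
Pick's theorem gives I = A − B/2 + 1 = 4649/2 − 15/2 + 1 = 2318.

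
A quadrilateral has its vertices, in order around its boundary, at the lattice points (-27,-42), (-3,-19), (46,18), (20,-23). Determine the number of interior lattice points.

The shoelace formula gives twice the area as |[(-27)·(-19) − (-3)·(-42)] + [(-3)·18 − 46·(-19)] + [46·(-23) − 20·18] + [20·(-42) − (-27)·(-23)]| = 1672, so the area is 836.
The number of boundary lattice points is Σ gcd(|Δx|,|Δy|) = gcd(24,23) + gcd(49,37) + gcd(26,41) + gcd(47,19) = 1+1+1+1 = 4.
Pick's theorem gives I = A − B/2 + 1 = 836 − 4/2 + 1 = 835.

835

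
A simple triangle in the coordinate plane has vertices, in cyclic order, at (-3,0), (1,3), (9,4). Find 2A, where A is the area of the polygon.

20

The shoelace formula gives twice the area as |[(-3)·3 − 1·0] + [1·4 − 9·3] + [9·0 − (-3)·4]| = 20, so the area is 10.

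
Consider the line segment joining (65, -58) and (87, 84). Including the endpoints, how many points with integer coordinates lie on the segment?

3

The number of lattice points on a segment between lattice points is gcd(|Δx|,|Δy|) + 1 = gcd(22,142) + 1 = 2 + 1 = 3.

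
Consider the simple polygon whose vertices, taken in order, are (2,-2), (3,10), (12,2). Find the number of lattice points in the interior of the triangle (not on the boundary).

57

The shoelace formula gives twice the area as |(2·10 − 3·(-2)) + (3·2 − 12·10) + (12·(-2) − 2·2)| = 116, so the area is 58.
The number of boundary lattice points is Σ gcd(|Δx|,|Δy|) = gcd(1,12) + gcd(9,8) + gcd(10,4) = 1+1+2 = 4.
Pick's theorem gives I = A − B/2 + 1 = 58 − 4/2 + 1 = 57.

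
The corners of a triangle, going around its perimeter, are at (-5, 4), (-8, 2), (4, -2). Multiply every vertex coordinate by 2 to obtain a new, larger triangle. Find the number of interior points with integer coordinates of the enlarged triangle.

By the shoelace formula, twice the signed area is |[(-5)·2 − (-8)·4] + [(-8)·(-2) − 4·2] + [4·4 − (-5)·(-2)]| = 36, so the area is 18.
Along each edge there are gcd(|Δx|,|Δy|)+1 lattice points, so counting each shared vertex once the boundary has gcd(3,2) + gcd(12,4) + gcd(9,6) = 1+4+3 = 8.
Scaling by 2 multiplies the area by 2² = 4 (so the new area is 72) and multiplies the boundary lattice-point count by 2, giving 16.
By Pick's theorem, the interior count of the dilated polygon is 72 − 16/2 + 1 = 65.

65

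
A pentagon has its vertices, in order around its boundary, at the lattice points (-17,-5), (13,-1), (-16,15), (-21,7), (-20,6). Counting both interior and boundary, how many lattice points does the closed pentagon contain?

By the shoelace formula, twice the signed area is |((-17)·(-1) − 13·(-5)) + (13·15 − (-16)·(-1)) + ((-16)·7 − (-21)·15) + ((-21)·6 − (-20)·7) + ((-20)·(-5) − (-17)·6)| = 680, so the area is 340.
The number of boundary lattice points is Σ gcd(|Δx|,|Δy|) = gcd(30,4) + gcd(29,16) + gcd(5,8) + gcd(1,1) + gcd(3,11) = 2+1+1+1+1 = 6.
Pick's theorem gives I = A − B/2 + 1 = 340 − 6/2 + 1 = 338, so the closed region contains I + B = 338 + 6 = 344 lattice points.

344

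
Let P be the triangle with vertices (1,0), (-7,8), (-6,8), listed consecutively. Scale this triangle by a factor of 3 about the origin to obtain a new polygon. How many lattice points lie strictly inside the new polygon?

22

By the shoelace formula, twice the signed area is |(1·8 − (-7)·0) + ((-7)·8 − (-6)·8) + ((-6)·0 − 1·8)| = 8, so the area is 4.
Summing gcd(|Δx|,|Δy|) over the edges gives the boundary count: gcd(8,8) + gcd(1,0) + gcd(7,8) = 8+1+1 = 10.
Scaling by 3 multiplies the area by 3² = 9 (so the new area is 36) and multiplies the boundary lattice-point count by 3, giving 30.
By Pick's theorem, the interior count of the dilated polygon is 36 − 30/2 + 1 = 22.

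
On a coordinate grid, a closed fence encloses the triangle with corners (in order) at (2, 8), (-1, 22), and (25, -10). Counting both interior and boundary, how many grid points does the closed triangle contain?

By the shoelace formula, twice the signed area is |(2·22 − (-1)·8) + ((-1)·(-10) − 25·22) + (25·8 − 2·(-10))| = 268, so the area is 134.
Summing gcd(|Δx|,|Δy|) over the edges gives the boundary count: gcd(3,14) + gcd(26,32) + gcd(23,18) = 1+2+1 = 4.
Pick's theorem gives I = A − B/2 + 1 = 134 − 4/2 + 1 = 133, so the closed region contains I + B = 133 + 4 = 137 lattice points.

137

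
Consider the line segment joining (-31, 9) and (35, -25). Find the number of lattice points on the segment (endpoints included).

The number of lattice points on a segment between lattice points is gcd(|Δx|,|Δy|) + 1 = gcd(66,34) + 1 = 2 + 1 = 3.

3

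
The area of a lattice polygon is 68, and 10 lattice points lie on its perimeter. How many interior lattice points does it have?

Pick's theorem A = I + B/2 − 1 rearranges to I = A − B/2 + 1 = 68 − 10/2 + 1 = 64.

64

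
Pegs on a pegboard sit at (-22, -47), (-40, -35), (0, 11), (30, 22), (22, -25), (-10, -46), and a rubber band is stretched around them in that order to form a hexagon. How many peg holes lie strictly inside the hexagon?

2454

The shoelace formula gives twice the area as |((-22)·(-35) − (-40)·(-47)) + ((-40)·11 − 0·(-35)) + (0·22 − 30·11) + (30·(-25) − 22·22) + (22·(-46) − (-10)·(-25)) + ((-10)·(-47) − (-22)·(-46))| = 4918, so the area is 2459.
The number of boundary lattice points is Σ gcd(|Δx|,|Δy|) = gcd(18,12) + gcd(40,46) + gcd(30,11) + gcd(8,47) + gcd(32,21) + gcd(12,1) = 6+2+1+1+1+1 = 12.
Pick's theorem gives I = A − B/2 + 1 = 2459 − 12/2 + 1 = 2454.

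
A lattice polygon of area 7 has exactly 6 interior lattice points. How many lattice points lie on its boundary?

Pick's theorem gives A = I + B/2 − 1, so B = 2(A − I + 1) = 2(7 − 6 + 1) = 4.

4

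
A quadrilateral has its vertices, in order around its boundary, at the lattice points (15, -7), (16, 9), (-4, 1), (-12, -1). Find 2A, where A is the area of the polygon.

414

The shoelace formula gives twice the area as |(15·9 − 16·(-7)) + (16·1 − (-4)·9) + ((-4)·(-1) − (-12)·1) + ((-12)·(-7) − 15·(-1))| = 414, so the area is 207.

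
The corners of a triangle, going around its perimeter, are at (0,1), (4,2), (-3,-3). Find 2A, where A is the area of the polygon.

13

Using the shoelace formula, 2A = |(0·2 − 4·1) + (4·(-3) − (-3)·2) + ((-3)·1 − 0·(-3))| = 13, so the area is 13/2.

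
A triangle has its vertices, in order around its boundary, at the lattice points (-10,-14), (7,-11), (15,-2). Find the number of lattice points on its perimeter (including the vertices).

3

The number of boundary lattice points is Σ gcd(|Δx|,|Δy|) = gcd(17,3) + gcd(8,9) + gcd(25,12) = 1+1+1 = 3.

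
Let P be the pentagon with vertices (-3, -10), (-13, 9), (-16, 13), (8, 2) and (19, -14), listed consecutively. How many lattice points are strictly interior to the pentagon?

By the shoelace formula, twice the signed area is |[(-3)·9 − (-13)·(-10)] + [(-13)·13 − (-16)·9] + [(-16)·2 − 8·13] + [8·(-14) − 19·2] + [19·(-10) − (-3)·(-14)]| = 700, so the area is 350.
Summing gcd(|Δx|,|Δy|) over the edges gives the boundary count: gcd(10,19) + gcd(3,4) + gcd(24,11) + gcd(11,16) + gcd(22,4) = 1+1+1+1+2 = 6.
By Pick's theorem A = I + B/2 − 1, so I = 350 − 6/2 + 1 = 348.

348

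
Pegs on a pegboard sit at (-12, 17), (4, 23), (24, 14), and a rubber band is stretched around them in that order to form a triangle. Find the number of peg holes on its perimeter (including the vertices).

Along each edge there are gcd(|Δx|,|Δy|)+1 lattice points, so counting each shared vertex once the boundary has gcd(16,6) + gcd(20,9) + gcd(36,3) = 2+1+3 = 6.

6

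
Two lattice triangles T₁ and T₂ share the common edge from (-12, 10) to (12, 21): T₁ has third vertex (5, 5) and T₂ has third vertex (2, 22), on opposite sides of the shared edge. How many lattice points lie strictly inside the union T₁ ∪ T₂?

The union is the simple quadrilateral with vertices (-12, 10), (5, 5), (12, 21), (2, 22) in order.
By the shoelace formula, twice the signed area is |[(-12)·5 − 5·10] + [5·21 − 12·5] + [12·22 − 2·21] + [2·10 − (-12)·22]| = 441, so the area is 441/2.
The number of boundary lattice points is Σ gcd(|Δx|,|Δy|) = gcd(17,5) + gcd(7,16) + gcd(10,1) + gcd(14,12) = 1+1+1+2 = 5.
By Pick's theorem I = A − B/2 + 1 = 441/2 − 5/2 + 1 = 219.

219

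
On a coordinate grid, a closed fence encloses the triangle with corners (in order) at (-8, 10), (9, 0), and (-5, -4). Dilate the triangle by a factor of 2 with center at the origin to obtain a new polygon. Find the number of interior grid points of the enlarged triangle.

413

Using the shoelace formula, 2A = |[(-8)·0 − 9·10] + [9·(-4) − (-5)·0] + [(-5)·10 − (-8)·(-4)]| = 208, so the area is 104.
Along each edge there are gcd(|Δx|,|Δy|)+1 lattice points, so counting each shared vertex once the boundary has gcd(17,10) + gcd(14,4) + gcd(3,14) = 1+2+1 = 4.
Scaling by 2 multiplies the area by 2² = 4 (so the new area is 416) and multiplies the boundary lattice-point count by 2, giving 8.
By Pick's theorem, the interior count of the dilated polygon is 416 − 8/2 + 1 = 413.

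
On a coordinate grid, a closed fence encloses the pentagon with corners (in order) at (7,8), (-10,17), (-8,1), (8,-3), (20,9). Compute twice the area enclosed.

570

By the shoelace formula, twice the signed area is |[7·17 − (-10)·8] + [(-10)·1 − (-8)·17] + [(-8)·(-3) − 8·1] + [8·9 − 20·(-3)] + [20·8 − 7·9]| = 570, so the area is 285.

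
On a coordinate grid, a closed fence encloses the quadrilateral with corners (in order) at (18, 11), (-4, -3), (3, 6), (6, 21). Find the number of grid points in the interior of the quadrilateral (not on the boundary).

152

Using the shoelace formula, 2A = |[18·(-3) − (-4)·11] + [(-4)·6 − 3·(-3)] + [3·21 − 6·6] + [6·11 − 18·21]| = 310, so the area is 155.
The number of boundary lattice points is Σ gcd(|Δx|,|Δy|) = gcd(22,14) + gcd(7,9) + gcd(3,15) + gcd(12,10) = 2+1+3+2 = 8.
By Pick's theorem A = I + B/2 − 1, so I = 155 − 8/2 + 1 = 152.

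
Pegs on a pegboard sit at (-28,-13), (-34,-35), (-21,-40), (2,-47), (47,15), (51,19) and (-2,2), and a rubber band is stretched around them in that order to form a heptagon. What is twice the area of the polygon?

4819

The shoelace formula gives twice the area as |((-28)·(-35) − (-34)·(-13)) + ((-34)·(-40) − (-21)·(-35)) + ((-21)·(-47) − 2·(-40)) + (2·15 − 47·(-47)) + (47·19 − 51·15) + (51·2 − (-2)·19) + ((-2)·(-13) − (-28)·2)| = 4819, so the area is 2409.5.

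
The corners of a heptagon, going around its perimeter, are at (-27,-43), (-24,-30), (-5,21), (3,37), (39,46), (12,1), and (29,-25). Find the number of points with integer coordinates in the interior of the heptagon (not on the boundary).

2582

Using the shoelace formula, 2A = |((-27)·(-30) − (-24)·(-43)) + ((-24)·21 − (-5)·(-30)) + ((-5)·37 − 3·21) + (3·46 − 39·37) + (39·1 − 12·46) + (12·(-25) − 29·1) + (29·(-43) − (-27)·(-25))| = 5193, so the area is 5193/2.
Along each edge there are gcd(|Δx|,|Δy|)+1 lattice points, so counting each shared vertex once the boundary has gcd(3,13) + gcd(19,51) + gcd(8,16) + gcd(36,9) + gcd(27,45) + gcd(17,26) + gcd(56,18) = 1+1+8+9+9+1+2 = 31.
Pick's theorem gives I = A − B/2 + 1 = 5193/2 − 31/2 + 1 = 2582.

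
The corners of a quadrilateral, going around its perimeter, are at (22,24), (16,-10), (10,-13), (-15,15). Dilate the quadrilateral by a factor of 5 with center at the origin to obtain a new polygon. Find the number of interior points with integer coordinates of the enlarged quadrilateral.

By the shoelace formula, twice the signed area is |[22·(-10) − 16·24] + [16·(-13) − 10·(-10)] + [10·15 − (-15)·(-13)] + [(-15)·24 − 22·15]| = 1447, so the area is 1447/2.
The number of boundary lattice points is Σ gcd(|Δx|,|Δy|) = gcd(6,34) + gcd(6,3) + gcd(25,28) + gcd(37,9) = 2+3+1+1 = 7.
Scaling by 5 multiplies the area by 5² = 25 (so the new area is 36175/2) and multiplies the boundary lattice-point count by 5, giving 35.
By Pick's theorem, the interior count of the dilated polygon is 36175/2 − 35/2 + 1 = 18071.

18071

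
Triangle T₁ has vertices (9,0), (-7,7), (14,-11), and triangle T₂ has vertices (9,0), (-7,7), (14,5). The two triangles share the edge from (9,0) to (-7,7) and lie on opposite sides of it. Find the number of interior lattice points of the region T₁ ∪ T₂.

The union is the simple quadrilateral with vertices (9,0), (14,-11), (-7,7), (14,5) in order.
The shoelace formula gives twice the area as |(9·(-11) − 14·0) + (14·7 − (-7)·(-11)) + ((-7)·5 − 14·7) + (14·0 − 9·5)| = 256, so the area is 128.
Along each edge there are gcd(|Δx|,|Δy|)+1 lattice points, so counting each shared vertex once the boundary has gcd(5,11) + gcd(21,18) + gcd(21,2) + gcd(5,5) = 1+3+1+5 = 10.
By Pick's theorem I = A − B/2 + 1 = 128 − 10/2 + 1 = 124.

124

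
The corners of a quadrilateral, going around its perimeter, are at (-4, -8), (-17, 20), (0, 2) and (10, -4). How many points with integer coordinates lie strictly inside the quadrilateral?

181

Using the shoelace formula, 2A = |[(-4)·20 − (-17)·(-8)] + [(-17)·2 − 0·20] + [0·(-4) − 10·2] + [10·(-8) − (-4)·(-4)]| = 366, so the area is 183.
The number of boundary lattice points is Σ gcd(|Δx|,|Δy|) = gcd(13,28) + gcd(17,18) + gcd(10,6) + gcd(14,4) = 1+1+2+2 = 6.
By Pick's theorem A = I + B/2 − 1, so I = 183 − 6/2 + 1 = 181.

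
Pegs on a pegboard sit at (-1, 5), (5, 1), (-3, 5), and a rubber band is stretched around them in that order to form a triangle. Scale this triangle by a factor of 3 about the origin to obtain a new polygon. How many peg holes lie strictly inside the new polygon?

The shoelace formula gives twice the area as |((-1)·1 − 5·5) + (5·5 − (-3)·1) + ((-3)·5 − (-1)·5)| = 8, so the area is 4.
Along each edge there are gcd(|Δx|,|Δy|)+1 lattice points, so counting each shared vertex once the boundary has gcd(6,4) + gcd(8,4) + gcd(2,0) = 2+4+2 = 8.
Scaling by 3 multiplies the area by 3² = 9 (so the new area is 36) and multiplies the boundary lattice-point count by 3, giving 24.
By Pick's theorem, the interior count of the dilated polygon is 36 − 24/2 + 1 = 25.

25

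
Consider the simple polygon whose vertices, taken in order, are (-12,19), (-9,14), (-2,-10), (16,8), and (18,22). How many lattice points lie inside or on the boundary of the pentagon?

553

Using the shoelace formula, 2A = |((-12)·14 − (-9)·19) + ((-9)·(-10) − (-2)·14) + ((-2)·8 − 16·(-10)) + (16·22 − 18·8) + (18·19 − (-12)·22)| = 1079, so the area is 1079/2.
Summing gcd(|Δx|,|Δy|) over the edges gives the boundary count: gcd(3,5) + gcd(7,24) + gcd(18,18) + gcd(2,14) + gcd(30,3) = 1+1+18+2+3 = 25.
Pick's theorem gives I = A − B/2 + 1 = 1079/2 − 25/2 + 1 = 528, so the closed region contains I + B = 528 + 25 = 553 lattice points.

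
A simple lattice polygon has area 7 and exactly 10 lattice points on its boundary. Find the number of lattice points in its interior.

3

Pick's theorem A = I + B/2 − 1 rearranges to I = A − B/2 + 1 = 7 − 10/2 + 1 = 3.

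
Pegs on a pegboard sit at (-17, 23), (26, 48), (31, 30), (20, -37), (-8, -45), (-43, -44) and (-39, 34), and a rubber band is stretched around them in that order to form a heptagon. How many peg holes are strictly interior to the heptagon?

Using the shoelace formula, 2A = |[(-17)·48 − 26·23] + [26·30 − 31·48] + [31·(-37) − 20·30] + [20·(-45) − (-8)·(-37)] + [(-8)·(-44) − (-43)·(-45)] + [(-43)·34 − (-39)·(-44)] + [(-39)·23 − (-17)·34]| = 10145, so the area is 10145/2.
The number of boundary lattice points is Σ gcd(|Δx|,|Δy|) = gcd(43,25) + gcd(5,18) + gcd(11,67) + gcd(28,8) + gcd(35,1) + gcd(4,78) + gcd(22,11) = 1+1+1+4+1+2+11 = 21.
By Pick's theorem A = I + B/2 − 1, so I = 10145/2 − 21/2 + 1 = 5063.

5063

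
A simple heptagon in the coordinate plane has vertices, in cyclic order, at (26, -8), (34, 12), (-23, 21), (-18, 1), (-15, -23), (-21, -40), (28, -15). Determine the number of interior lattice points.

Using the shoelace formula, 2A = |[26·12 − 34·(-8)] + [34·21 − (-23)·12] + [(-23)·1 − (-18)·21] + [(-18)·(-23) − (-15)·1] + [(-15)·(-40) − (-21)·(-23)] + [(-21)·(-15) − 28·(-40)] + [28·(-8) − 26·(-15)]| = 4076, so the area is 2038.
Summing gcd(|Δx|,|Δy|) over the edges gives the boundary count: gcd(8,20) + gcd(57,9) + gcd(5,20) + gcd(3,24) + gcd(6,17) + gcd(49,25) + gcd(2,7) = 4+3+5+3+1+1+1 = 18.
Pick's theorem gives I = A − B/2 + 1 = 2038 − 18/2 + 1 = 2030.

2030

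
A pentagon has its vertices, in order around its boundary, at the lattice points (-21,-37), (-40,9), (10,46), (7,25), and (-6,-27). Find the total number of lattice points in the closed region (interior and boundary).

2040

Using the shoelace formula, 2A = |((-21)·9 − (-40)·(-37)) + ((-40)·46 − 10·9) + (10·25 − 7·46) + (7·(-27) − (-6)·25) + ((-6)·(-37) − (-21)·(-27))| = 4055, so the area is 2027.5.
The number of boundary lattice points is Σ gcd(|Δx|,|Δy|) = gcd(19,46) + gcd(50,37) + gcd(3,21) + gcd(13,52) + gcd(15,10) = 1+1+3+13+5 = 23.
Pick's theorem gives I = A − B/2 + 1 = 2027.5 − 23/2 + 1 = 2017, so the closed region contains I + B = 2017 + 23 = 2040 lattice points.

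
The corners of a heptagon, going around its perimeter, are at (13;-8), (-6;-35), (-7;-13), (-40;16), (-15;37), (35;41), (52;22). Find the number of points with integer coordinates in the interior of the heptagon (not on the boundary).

3254

By the shoelace formula, twice the signed area is |(13·(-35) − (-6)·(-8)) + ((-6)·(-13) − (-7)·(-35)) + ((-7)·16 − (-40)·(-13)) + ((-40)·37 − (-15)·16) + ((-15)·41 − 35·37) + (35·22 − 52·41) + (52·(-8) − 13·22)| = 6516, so the area is 3258.
Summing gcd(|Δx|,|Δy|) over the edges gives the boundary count: gcd(19,27) + gcd(1,22) + gcd(33,29) + gcd(25,21) + gcd(50,4) + gcd(17,19) + gcd(39,30) = 1+1+1+1+2+1+3 = 10.
By Pick's theorem A = I + B/2 − 1, so I = 3258 − 10/2 + 1 = 3254.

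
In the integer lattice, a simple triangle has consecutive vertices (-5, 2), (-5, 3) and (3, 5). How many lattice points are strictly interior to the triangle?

By the shoelace formula, twice the signed area is |((-5)·3 − (-5)·2) + ((-5)·5 − 3·3) + (3·2 − (-5)·5)| = 8, so the area is 4.
Along each edge there are gcd(|Δx|,|Δy|)+1 lattice points, so counting each shared vertex once the boundary has gcd(0,1) + gcd(8,2) + gcd(8,3) = 1+2+1 = 4.
By Pick's theorem A = I + B/2 − 1, so I = 4 − 4/2 + 1 = 3.

3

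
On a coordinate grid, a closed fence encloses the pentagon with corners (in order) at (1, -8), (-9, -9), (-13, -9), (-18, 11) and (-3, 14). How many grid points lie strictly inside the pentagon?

309

Using the shoelace formula, 2A = |(1·(-9) − (-9)·(-8)) + ((-9)·(-9) − (-13)·(-9)) + ((-13)·11 − (-18)·(-9)) + ((-18)·14 − (-3)·11) + ((-3)·(-8) − 1·14)| = 631, so the area is 315.5.
Summing gcd(|Δx|,|Δy|) over the edges gives the boundary count: gcd(10,1) + gcd(4,0) + gcd(5,20) + gcd(15,3) + gcd(4,22) = 1+4+5+3+2 = 15.
By Pick's theorem A = I + B/2 − 1, so I = 315.5 − 15/2 + 1 = 309.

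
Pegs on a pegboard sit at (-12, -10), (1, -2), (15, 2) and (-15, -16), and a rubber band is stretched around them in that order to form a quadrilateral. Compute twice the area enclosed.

186

By the shoelace formula, twice the signed area is |((-12)·(-2) − 1·(-10)) + (1·2 − 15·(-2)) + (15·(-16) − (-15)·2) + ((-15)·(-10) − (-12)·(-16))| = 186, so the area is 93.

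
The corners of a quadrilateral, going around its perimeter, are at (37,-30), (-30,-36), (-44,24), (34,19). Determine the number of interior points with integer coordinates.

The shoelace formula gives twice the area as |(37·(-36) − (-30)·(-30)) + ((-30)·24 − (-44)·(-36)) + ((-44)·19 − 34·24) + (34·(-30) − 37·19)| = 7911, so the area is 3955.5.
The number of boundary lattice points is Σ gcd(|Δx|,|Δy|) = gcd(67,6) + gcd(14,60) + gcd(78,5) + gcd(3,49) = 1+2+1+1 = 5.
By Pick's theorem A = I + B/2 − 1, so I = 3955.5 − 5/2 + 1 = 3954.

3954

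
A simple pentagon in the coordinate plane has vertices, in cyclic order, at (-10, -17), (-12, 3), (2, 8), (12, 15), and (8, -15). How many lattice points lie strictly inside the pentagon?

The shoelace formula gives twice the area as |[(-10)·3 − (-12)·(-17)] + [(-12)·8 − 2·3] + [2·15 − 12·8] + [12·(-15) − 8·15] + [8·(-17) − (-10)·(-15)]| = 988, so the area is 494.
Summing gcd(|Δx|,|Δy|) over the edges gives the boundary count: gcd(2,20) + gcd(14,5) + gcd(10,7) + gcd(4,30) + gcd(18,2) = 2+1+1+2+2 = 8.
Pick's theorem gives I = A − B/2 + 1 = 494 − 8/2 + 1 = 491.

491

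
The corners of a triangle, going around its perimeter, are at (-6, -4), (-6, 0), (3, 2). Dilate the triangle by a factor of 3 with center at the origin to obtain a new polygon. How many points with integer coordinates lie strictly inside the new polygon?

151

The shoelace formula gives twice the area as |((-6)·0 − (-6)·(-4)) + ((-6)·2 − 3·0) + (3·(-4) − (-6)·2)| = 36, so the area is 18.
Along each edge there are gcd(|Δx|,|Δy|)+1 lattice points, so counting each shared vertex once the boundary has gcd(0,4) + gcd(9,2) + gcd(9,6) = 4+1+3 = 8.
Scaling by 3 multiplies the area by 3² = 9 (so the new area is 162) and multiplies the boundary lattice-point count by 3, giving 24.
By Pick's theorem, the interior count of the dilated polygon is 162 − 24/2 + 1 = 151.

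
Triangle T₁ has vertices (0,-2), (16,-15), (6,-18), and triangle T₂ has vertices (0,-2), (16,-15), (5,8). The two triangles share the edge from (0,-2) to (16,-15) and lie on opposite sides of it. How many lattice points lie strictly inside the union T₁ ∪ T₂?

The union is the simple quadrilateral with vertices (0,-2), (6,-18), (16,-15), (5,8) in order.
By the shoelace formula, twice the signed area is |[0·(-18) − 6·(-2)] + [6·(-15) − 16·(-18)] + [16·8 − 5·(-15)] + [5·(-2) − 0·8]| = 403, so the area is 403/2.
Summing gcd(|Δx|,|Δy|) over the edges gives the boundary count: gcd(6,16) + gcd(10,3) + gcd(11,23) + gcd(5,10) = 2+1+1+5 = 9.
By Pick's theorem I = A − B/2 + 1 = 403/2 − 9/2 + 1 = 198.

198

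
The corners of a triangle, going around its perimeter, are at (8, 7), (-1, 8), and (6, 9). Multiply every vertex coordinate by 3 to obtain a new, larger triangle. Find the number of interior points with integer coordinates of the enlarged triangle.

By the shoelace formula, twice the signed area is |[8·8 − (-1)·7] + [(-1)·9 − 6·8] + [6·7 − 8·9]| = 16, so the area is 8.
Summing gcd(|Δx|,|Δy|) over the edges gives the boundary count: gcd(9,1) + gcd(7,1) + gcd(2,2) = 1+1+2 = 4.
Scaling by 3 multiplies the area by 3² = 9 (so the new area is 72) and multiplies the boundary lattice-point count by 3, giving 12.
By Pick's theorem, the interior count of the dilated polygon is 72 − 12/2 + 1 = 67.

67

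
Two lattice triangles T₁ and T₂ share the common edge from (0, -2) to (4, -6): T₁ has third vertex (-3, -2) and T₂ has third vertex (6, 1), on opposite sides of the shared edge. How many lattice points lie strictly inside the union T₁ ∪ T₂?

The union is the simple quadrilateral with vertices (0, -2), (-3, -2), (4, -6), (6, 1) in order.
The shoelace formula gives twice the area as |[0·(-2) − (-3)·(-2)] + [(-3)·(-6) − 4·(-2)] + [4·1 − 6·(-6)] + [6·(-2) − 0·1]| = 48, so the area is 24.
The number of boundary lattice points is Σ gcd(|Δx|,|Δy|) = gcd(3,0) + gcd(7,4) + gcd(2,7) + gcd(6,3) = 3+1+1+3 = 8.
By Pick's theorem I = A − B/2 + 1 = 24 − 8/2 + 1 = 21.

21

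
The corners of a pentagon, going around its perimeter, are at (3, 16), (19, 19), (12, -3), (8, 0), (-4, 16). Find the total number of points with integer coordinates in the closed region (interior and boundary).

254

By the shoelace formula, twice the signed area is |[3·19 − 19·16] + [19·(-3) − 12·19] + [12·0 − 8·(-3)] + [8·16 − (-4)·0] + [(-4)·16 − 3·16]| = 492, so the area is 246.
Summing gcd(|Δx|,|Δy|) over the edges gives the boundary count: gcd(16,3) + gcd(7,22) + gcd(4,3) + gcd(12,16) + gcd(7,0) = 1+1+1+4+7 = 14.
Pick's theorem gives I = A − B/2 + 1 = 246 − 14/2 + 1 = 240, so the closed region contains I + B = 240 + 14 = 254 lattice points.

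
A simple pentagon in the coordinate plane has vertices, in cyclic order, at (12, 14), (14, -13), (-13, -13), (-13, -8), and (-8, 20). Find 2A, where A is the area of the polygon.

The shoelace formula gives twice the area as |(12·(-13) − 14·14) + (14·(-13) − (-13)·(-13)) + ((-13)·(-8) − (-13)·(-13)) + ((-13)·20 − (-8)·(-8)) + ((-8)·14 − 12·20)| = 1444, so the area is 722.

1444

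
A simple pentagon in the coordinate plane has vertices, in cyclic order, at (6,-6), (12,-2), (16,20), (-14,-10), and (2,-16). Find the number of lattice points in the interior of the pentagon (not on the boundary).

Using the shoelace formula, 2A = |(6·(-2) − 12·(-6)) + (12·20 − 16·(-2)) + (16·(-10) − (-14)·20) + ((-14)·(-16) − 2·(-10)) + (2·(-6) − 6·(-16))| = 780, so the area is 390.
Along each edge there are gcd(|Δx|,|Δy|)+1 lattice points, so counting each shared vertex once the boundary has gcd(6,4) + gcd(4,22) + gcd(30,30) + gcd(16,6) + gcd(4,10) = 2+2+30+2+2 = 38.
Pick's theorem gives I = A − B/2 + 1 = 390 − 38/2 + 1 = 372.

372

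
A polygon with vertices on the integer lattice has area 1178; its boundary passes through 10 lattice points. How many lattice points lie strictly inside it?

From Pick's theorem, I = A − B/2 + 1 = 1178 − 10/2 + 1 = 1174.

1174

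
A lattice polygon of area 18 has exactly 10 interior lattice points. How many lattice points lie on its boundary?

Pick's theorem gives A = I + B/2 − 1, so B = 2(A − I + 1) = 2(18 − 10 + 1) = 18.

18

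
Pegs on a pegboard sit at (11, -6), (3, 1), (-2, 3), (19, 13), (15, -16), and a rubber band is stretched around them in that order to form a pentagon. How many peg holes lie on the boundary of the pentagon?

6

The number of boundary lattice points is Σ gcd(|Δx|,|Δy|) = gcd(8,7) + gcd(5,2) + gcd(21,10) + gcd(4,29) + gcd(4,10) = 1+1+1+1+2 = 6.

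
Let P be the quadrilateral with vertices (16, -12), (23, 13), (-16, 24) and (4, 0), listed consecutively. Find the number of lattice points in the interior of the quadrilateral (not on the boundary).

The shoelace formula gives twice the area as |(16·13 − 23·(-12)) + (23·24 − (-16)·13) + ((-16)·0 − 4·24) + (4·(-12) − 16·0)| = 1100, so the area is 550.
The number of boundary lattice points is Σ gcd(|Δx|,|Δy|) = gcd(7,25) + gcd(39,11) + gcd(20,24) + gcd(12,12) = 1+1+4+12 = 18.
By Pick's theorem A = I + B/2 − 1, so I = 550 − 18/2 + 1 = 542.

542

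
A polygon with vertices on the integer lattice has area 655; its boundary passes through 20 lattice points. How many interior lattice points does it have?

646

From Pick's theorem, I = A − B/2 + 1 = 655 − 20/2 + 1 = 646.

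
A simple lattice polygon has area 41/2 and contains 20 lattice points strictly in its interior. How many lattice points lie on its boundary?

Pick's theorem gives A = I + B/2 − 1, so B = 2(A − I + 1) = 2(41/2 − 20 + 1) = 3.

3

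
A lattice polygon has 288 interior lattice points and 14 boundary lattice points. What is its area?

By Pick's theorem, A = I + B/2 − 1 = 288 + 14/2 − 1 = 294.

294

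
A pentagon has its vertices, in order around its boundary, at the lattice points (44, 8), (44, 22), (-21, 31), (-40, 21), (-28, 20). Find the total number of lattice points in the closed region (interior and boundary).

The shoelace formula gives twice the area as |[44·22 − 44·8] + [44·31 − (-21)·22] + [(-21)·21 − (-40)·31] + [(-40)·20 − (-28)·21] + [(-28)·8 − 44·20]| = 1925, so the area is 1925/2.
Summing gcd(|Δx|,|Δy|) over the edges gives the boundary count: gcd(0,14) + gcd(65,9) + gcd(19,10) + gcd(12,1) + gcd(72,12) = 14+1+1+1+12 = 29.
Pick's theorem gives I = A − B/2 + 1 = 1925/2 − 29/2 + 1 = 949, so the closed region contains I + B = 949 + 29 = 978 lattice points.

978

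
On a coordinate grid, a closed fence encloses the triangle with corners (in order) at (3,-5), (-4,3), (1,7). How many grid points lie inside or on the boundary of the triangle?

37

By the shoelace formula, twice the signed area is |(3·3 − (-4)·(-5)) + ((-4)·7 − 1·3) + (1·(-5) − 3·7)| = 68, so the area is 34.
The number of boundary lattice points is Σ gcd(|Δx|,|Δy|) = gcd(7,8) + gcd(5,4) + gcd(2,12) = 1+1+2 = 4.
Pick's theorem gives I = A − B/2 + 1 = 34 − 4/2 + 1 = 33, so the closed region contains I + B = 33 + 4 = 37 lattice points.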